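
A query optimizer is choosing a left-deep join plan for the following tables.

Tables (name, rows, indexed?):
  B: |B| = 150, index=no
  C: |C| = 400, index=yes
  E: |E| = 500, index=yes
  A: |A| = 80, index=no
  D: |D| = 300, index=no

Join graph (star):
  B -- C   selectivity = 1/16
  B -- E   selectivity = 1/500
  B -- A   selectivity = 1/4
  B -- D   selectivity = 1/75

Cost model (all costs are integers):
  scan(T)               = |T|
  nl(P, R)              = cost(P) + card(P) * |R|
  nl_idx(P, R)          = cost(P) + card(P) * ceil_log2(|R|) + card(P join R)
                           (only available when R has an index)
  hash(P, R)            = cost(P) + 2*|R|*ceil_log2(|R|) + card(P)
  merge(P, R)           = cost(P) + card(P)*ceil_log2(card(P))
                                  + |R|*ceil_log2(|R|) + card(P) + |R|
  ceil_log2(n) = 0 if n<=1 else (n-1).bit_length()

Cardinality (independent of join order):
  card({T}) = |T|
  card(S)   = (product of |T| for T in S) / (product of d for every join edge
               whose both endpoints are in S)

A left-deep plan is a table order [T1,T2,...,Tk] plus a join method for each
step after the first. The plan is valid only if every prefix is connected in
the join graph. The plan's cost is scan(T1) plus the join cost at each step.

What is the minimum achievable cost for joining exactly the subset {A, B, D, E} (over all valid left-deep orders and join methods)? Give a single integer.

Selinger DP over subsets of {A,B,D,E}:
  {B}: scan cost=150, card=150
  {E}: scan cost=500, card=500
  {A}: scan cost=80, card=80
  {D}: scan cost=300, card=300
  {BE}: card=150; try (E,nl_idx)→1650, (B,hash)→3400, (E,merge)→6500, (B,merge)→6850, (E,hash)→9300, (E,nl)→75150 …(+1); best=1650 via (E,nl_idx)
  {AB}: card=3000; try (A,hash)→1420, (B,merge)→2070, (A,merge)→2140, (B,hash)→2560, (B,nl)→12080, (A,nl)→12150; best=1420 via (A,hash)
  {BD}: card=600; try (B,hash)→3000, (D,merge)→4500, (B,merge)→4650, (D,hash)→5700, (D,nl)→45150, (B,nl)→45300; best=3000 via (B,hash)
  {ABE}: card=3000; try (A,hash)→2920, (A,merge)→3640, (E,hash)→13420, (A,nl)→13650, (E,nl_idx)→31420, (E,merge)→45420 …(+1); best=2920 via (A,hash)
  {BDE}: card=600; try (D,merge)→6000, (D,hash)→7200, (E,nl_idx)→9000, (E,hash)→12600, (E,merge)→14600, (D,nl)→46650 …(+1); best=6000 via (D,merge)
  {ABD}: card=12000; try (A,hash)→4720, (D,hash)→9820, (A,merge)→10240, (D,merge)→43420, (A,nl)→51000, (D,nl)→901420; best=4720 via (A,hash)
  {ABDE}: card=12000; try (A,hash)→7720, (D,hash)→11320, (A,merge)→13240, (E,hash)→25720, (D,merge)→44920, (A,nl)→54000 …(+4); best=7720 via (A,hash)

7720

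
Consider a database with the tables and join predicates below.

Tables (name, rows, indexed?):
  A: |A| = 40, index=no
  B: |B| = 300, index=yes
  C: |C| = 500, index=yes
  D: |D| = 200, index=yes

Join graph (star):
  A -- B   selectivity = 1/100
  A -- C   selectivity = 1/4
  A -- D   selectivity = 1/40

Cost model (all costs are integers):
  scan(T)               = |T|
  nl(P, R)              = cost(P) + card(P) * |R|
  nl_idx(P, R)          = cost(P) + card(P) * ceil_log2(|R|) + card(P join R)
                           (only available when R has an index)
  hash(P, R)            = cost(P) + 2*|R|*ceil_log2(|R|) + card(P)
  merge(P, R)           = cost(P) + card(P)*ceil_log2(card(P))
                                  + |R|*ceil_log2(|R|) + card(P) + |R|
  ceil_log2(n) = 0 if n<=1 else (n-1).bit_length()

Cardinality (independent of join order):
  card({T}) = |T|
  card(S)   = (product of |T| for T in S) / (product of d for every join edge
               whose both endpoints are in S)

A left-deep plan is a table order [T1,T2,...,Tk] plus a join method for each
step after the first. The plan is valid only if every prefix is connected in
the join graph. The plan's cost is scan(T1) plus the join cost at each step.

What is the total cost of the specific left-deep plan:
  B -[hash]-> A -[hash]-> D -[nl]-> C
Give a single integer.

304400

step 1: scan B: cost=300, card=300
step 2: join A via hash
    card(P join A) = 300*40/(100) = 120
    cost = 300 + 2*40*6 + 300 = 1080
step 3: join D via hash
    card(P join D) = 120*200/(40) = 600
    cost = 1080 + 2*200*8 + 120 = 4400
step 4: join C via nl
    card(P join C) = 600*500/(4) = 75000
    cost = 4400 + 600*500 = 304400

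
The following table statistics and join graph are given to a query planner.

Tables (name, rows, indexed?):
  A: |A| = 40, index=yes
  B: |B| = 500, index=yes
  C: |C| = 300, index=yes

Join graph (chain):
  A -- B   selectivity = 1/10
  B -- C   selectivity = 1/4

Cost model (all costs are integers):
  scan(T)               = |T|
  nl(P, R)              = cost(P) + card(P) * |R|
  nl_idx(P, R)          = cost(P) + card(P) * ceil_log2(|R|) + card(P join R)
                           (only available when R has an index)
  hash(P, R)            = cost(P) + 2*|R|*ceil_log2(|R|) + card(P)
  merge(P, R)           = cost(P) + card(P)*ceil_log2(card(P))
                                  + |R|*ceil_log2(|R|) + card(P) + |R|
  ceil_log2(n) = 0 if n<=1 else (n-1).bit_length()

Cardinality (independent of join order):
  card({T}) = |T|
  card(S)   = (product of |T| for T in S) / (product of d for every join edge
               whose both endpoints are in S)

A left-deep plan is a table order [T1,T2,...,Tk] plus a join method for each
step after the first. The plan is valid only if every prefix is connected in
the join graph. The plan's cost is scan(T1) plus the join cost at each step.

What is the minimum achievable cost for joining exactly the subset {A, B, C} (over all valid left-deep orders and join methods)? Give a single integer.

8880

Selinger DP over subsets of {A,B,C}:
  {A}: scan cost=40, card=40
  {B}: scan cost=500, card=500
  {C}: scan cost=300, card=300
  {AB}: card=2000; try (A,hash)→1480, (B,nl_idx)→2400, (B,merge)→5320, (A,nl_idx)→5500, (A,merge)→5780, (B,hash)→9080 …(+2); best=1480 via (A,hash)
  {BC}: card=37500; try (C,hash)→6400, (B,merge)→8300, (C,merge)→8500, (B,hash)→9600, (B,nl_idx)→40500, (C,nl_idx)→42500 …(+2); best=6400 via (C,hash)
  {ABC}: card=150000; try (C,hash)→8880, (C,merge)→28480, (A,hash)→44380, (C,nl_idx)→169480, (A,nl_idx)→381400, (C,nl)→601480 …(+2); best=8880 via (C,hash)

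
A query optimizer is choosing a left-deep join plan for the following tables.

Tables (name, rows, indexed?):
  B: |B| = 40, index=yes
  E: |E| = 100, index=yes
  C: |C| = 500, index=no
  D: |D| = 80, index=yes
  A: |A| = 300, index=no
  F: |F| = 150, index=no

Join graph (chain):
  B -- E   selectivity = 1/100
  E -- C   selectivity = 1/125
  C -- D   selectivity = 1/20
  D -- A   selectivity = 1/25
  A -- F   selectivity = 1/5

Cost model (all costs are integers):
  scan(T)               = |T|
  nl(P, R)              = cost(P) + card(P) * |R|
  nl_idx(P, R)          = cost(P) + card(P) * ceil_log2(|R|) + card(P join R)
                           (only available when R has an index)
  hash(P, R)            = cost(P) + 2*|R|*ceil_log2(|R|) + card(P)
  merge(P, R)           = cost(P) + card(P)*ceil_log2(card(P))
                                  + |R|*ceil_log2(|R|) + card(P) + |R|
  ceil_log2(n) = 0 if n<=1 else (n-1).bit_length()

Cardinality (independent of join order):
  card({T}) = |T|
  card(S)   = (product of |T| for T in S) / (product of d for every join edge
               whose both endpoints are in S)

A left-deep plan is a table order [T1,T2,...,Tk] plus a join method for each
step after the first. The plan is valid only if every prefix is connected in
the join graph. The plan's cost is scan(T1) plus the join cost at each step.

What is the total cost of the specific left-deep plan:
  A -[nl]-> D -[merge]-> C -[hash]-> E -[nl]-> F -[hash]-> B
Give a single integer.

3521740

step 1: scan A: cost=300, card=300
step 2: join D via nl
    card(P join D) = 300*80/(25) = 960
    cost = 300 + 300*80 = 24300
step 3: join C via merge
    card(P join C) = 960*500/(20) = 24000
    cost = 24300 + 960*10 + 500*9 + 960 + 500 = 39860
step 4: join E via hash
    card(P join E) = 24000*100/(125) = 19200
    cost = 39860 + 2*100*7 + 24000 = 65260
step 5: join F via nl
    card(P join F) = 19200*150/(5) = 576000
    cost = 65260 + 19200*150 = 2945260
step 6: join B via hash
    card(P join B) = 576000*40/(100) = 230400
    cost = 2945260 + 2*40*6 + 576000 = 3521740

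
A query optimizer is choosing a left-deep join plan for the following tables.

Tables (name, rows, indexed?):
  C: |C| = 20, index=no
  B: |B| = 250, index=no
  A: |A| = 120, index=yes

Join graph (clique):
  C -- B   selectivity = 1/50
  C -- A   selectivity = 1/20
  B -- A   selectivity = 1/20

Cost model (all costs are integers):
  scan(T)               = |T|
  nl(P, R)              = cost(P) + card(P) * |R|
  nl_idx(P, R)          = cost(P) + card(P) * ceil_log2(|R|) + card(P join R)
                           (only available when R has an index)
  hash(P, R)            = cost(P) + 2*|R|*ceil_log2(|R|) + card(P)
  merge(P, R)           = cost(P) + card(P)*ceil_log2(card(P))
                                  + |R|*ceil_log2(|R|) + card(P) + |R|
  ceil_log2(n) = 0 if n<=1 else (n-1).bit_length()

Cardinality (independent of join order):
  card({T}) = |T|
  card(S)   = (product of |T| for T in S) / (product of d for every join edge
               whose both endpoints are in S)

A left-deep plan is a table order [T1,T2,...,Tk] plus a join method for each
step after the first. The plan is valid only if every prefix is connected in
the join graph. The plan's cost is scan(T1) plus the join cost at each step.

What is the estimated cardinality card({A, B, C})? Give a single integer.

30

Tables in S: A(120), B(250), C(20)
Edges inside S: C-B(d=50), C-A(d=20), B-A(d=20)
numerator = 120 * 250 * 20 = 600000
denominator = 50 * 20 * 20 = 20000
card(S) = 600000 / 20000 = 30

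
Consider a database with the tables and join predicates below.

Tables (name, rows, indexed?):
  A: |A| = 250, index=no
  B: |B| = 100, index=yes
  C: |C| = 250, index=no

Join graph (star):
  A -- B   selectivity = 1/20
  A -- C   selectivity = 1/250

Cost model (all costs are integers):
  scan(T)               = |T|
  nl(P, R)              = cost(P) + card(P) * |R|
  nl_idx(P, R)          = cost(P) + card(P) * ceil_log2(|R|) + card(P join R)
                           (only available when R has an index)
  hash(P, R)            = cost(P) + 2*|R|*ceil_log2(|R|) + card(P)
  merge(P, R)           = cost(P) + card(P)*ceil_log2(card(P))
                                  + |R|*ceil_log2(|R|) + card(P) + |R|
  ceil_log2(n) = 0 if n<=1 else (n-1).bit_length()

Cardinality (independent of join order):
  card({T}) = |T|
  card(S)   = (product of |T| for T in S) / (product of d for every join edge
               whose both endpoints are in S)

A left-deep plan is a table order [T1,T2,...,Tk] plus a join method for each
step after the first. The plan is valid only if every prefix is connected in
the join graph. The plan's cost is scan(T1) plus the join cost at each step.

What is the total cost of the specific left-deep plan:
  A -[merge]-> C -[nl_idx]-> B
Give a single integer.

7750

step 1: scan A: cost=250, card=250
step 2: join C via merge
    card(P join C) = 250*250/(250) = 250
    cost = 250 + 250*8 + 250*8 + 250 + 250 = 4750
step 3: join B via nl_idx
    card(P join B) = 250*100/(20) = 1250
    cost = 4750 + 250*7 + 1250 = 7750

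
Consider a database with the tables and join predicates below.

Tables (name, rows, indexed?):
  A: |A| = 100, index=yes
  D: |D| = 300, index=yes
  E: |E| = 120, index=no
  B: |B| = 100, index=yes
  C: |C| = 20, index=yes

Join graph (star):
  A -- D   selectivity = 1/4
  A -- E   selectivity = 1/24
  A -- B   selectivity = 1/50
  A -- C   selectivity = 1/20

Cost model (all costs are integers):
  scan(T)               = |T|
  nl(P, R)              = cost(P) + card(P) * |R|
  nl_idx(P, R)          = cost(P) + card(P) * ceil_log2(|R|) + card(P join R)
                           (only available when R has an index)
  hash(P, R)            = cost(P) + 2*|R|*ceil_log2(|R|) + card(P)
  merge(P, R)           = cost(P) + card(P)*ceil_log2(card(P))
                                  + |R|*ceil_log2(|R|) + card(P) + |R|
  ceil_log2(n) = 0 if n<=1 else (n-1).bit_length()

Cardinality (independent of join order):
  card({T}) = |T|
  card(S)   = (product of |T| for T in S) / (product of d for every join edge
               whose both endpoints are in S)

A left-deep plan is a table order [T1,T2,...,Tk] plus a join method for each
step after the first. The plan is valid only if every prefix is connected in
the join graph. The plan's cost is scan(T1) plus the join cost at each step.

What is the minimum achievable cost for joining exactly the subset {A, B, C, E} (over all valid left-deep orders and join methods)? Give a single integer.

Selinger DP over subsets of {A,B,C,E}:
  {A}: scan cost=100, card=100
  {E}: scan cost=120, card=120
  {B}: scan cost=100, card=100
  {C}: scan cost=20, card=20
  {AE}: card=500; try (A,nl_idx)→1460, (A,hash)→1640, (E,merge)→1860, (E,hash)→1880, (A,merge)→1880, (E,nl)→12100 …(+1); best=1460 via (A,nl_idx)
  {AB}: card=200; try (B,nl_idx)→1000, (A,nl_idx)→1000, (B,hash)→1600, (A,hash)→1600, (B,merge)→1700, (A,merge)→1700 …(+2); best=1000 via (B,nl_idx)
  {AC}: card=100; try (A,nl_idx)→260, (C,hash)→400, (C,nl_idx)→700, (A,merge)→940, (C,merge)→1020, (A,hash)→1440 …(+2); best=260 via (A,nl_idx)
  {ABE}: card=1000; try (E,hash)→2880, (B,hash)→3360, (E,merge)→3760, (B,nl_idx)→5960, (B,merge)→7260, (E,nl)→25000 …(+1); best=2880 via (E,hash)
  {ACE}: card=500; try (E,merge)→2020, (E,hash)→2040, (C,hash)→2160, (C,nl_idx)→4460, (C,merge)→6580, (C,nl)→11460 …(+1); best=2020 via (E,merge)
  {ABC}: card=200; try (B,nl_idx)→1160, (C,hash)→1400, (B,hash)→1760, (B,merge)→1860, (C,nl_idx)→2200, (C,merge)→2920 …(+2); best=1160 via (B,nl_idx)
  {ABCE}: card=1000; try (E,hash)→3040, (E,merge)→3920, (B,hash)→3920, (C,hash)→4080, (B,nl_idx)→6520, (B,merge)→7820 …(+5); best=3040 via (E,hash)

3040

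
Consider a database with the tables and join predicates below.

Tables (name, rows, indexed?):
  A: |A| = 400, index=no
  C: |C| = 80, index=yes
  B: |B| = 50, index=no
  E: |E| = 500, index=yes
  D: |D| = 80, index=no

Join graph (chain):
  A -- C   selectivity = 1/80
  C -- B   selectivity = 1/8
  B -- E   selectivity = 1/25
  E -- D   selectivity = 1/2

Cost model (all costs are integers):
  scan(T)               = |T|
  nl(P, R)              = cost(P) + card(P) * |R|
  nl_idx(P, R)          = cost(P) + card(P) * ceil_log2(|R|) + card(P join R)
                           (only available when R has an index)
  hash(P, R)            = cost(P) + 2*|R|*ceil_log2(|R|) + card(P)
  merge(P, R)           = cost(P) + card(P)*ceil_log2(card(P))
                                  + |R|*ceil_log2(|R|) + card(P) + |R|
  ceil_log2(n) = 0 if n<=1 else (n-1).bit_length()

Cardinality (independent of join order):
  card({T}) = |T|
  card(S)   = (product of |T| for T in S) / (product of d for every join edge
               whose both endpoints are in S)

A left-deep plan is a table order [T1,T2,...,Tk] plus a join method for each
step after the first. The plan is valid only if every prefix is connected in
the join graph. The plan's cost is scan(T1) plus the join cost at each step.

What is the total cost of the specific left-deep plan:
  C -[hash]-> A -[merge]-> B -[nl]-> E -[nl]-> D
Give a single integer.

5261710

step 1: scan C: cost=80, card=80
step 2: join A via hash
    card(P join A) = 80*400/(80) = 400
    cost = 80 + 2*400*9 + 80 = 7360
step 3: join B via merge
    card(P join B) = 400*50/(8) = 2500
    cost = 7360 + 400*9 + 50*6 + 400 + 50 = 11710
step 4: join E via nl
    card(P join E) = 2500*500/(25) = 50000
    cost = 11710 + 2500*500 = 1261710
step 5: join D via nl
    card(P join D) = 50000*80/(2) = 2000000
    cost = 1261710 + 50000*80 = 5261710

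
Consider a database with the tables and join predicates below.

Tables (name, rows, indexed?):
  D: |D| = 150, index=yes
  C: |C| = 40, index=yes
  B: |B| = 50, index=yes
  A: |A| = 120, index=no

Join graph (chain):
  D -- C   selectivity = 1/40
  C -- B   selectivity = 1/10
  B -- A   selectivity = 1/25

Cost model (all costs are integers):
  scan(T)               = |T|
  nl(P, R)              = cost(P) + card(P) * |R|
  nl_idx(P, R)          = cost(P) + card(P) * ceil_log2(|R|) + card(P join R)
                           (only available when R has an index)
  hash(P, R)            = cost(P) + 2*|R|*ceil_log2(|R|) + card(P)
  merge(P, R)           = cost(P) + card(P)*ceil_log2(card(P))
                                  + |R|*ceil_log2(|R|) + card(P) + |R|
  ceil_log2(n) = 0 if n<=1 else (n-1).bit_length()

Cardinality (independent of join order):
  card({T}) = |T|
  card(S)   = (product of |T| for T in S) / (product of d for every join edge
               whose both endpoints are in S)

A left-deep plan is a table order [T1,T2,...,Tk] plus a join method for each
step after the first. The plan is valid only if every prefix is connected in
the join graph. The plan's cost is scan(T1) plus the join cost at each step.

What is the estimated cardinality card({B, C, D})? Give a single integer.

Tables in S: B(50), C(40), D(150)
Edges inside S: D-C(d=40), C-B(d=10)
numerator = 50 * 40 * 150 = 300000
denominator = 40 * 10 = 400
card(S) = 300000 / 400 = 750

750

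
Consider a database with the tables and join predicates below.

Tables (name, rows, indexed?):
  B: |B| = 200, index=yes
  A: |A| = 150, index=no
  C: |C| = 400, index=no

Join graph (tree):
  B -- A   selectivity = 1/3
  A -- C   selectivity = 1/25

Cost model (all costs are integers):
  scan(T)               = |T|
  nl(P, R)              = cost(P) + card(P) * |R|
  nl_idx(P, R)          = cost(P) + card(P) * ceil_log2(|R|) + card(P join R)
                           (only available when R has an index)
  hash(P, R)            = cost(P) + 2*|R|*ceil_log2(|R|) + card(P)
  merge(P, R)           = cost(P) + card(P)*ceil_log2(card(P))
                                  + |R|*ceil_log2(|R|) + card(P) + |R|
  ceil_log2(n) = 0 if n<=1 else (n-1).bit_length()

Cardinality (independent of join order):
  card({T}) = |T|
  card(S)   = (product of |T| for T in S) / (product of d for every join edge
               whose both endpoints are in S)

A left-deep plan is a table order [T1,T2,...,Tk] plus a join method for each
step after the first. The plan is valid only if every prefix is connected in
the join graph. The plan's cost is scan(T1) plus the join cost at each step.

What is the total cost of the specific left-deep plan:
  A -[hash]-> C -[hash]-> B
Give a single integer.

step 1: scan A: cost=150, card=150
step 2: join C via hash
    card(P join C) = 150*400/(25) = 2400
    cost = 150 + 2*400*9 + 150 = 7500
step 3: join B via hash
    card(P join B) = 2400*200/(3) = 160000
    cost = 7500 + 2*200*8 + 2400 = 13100

13100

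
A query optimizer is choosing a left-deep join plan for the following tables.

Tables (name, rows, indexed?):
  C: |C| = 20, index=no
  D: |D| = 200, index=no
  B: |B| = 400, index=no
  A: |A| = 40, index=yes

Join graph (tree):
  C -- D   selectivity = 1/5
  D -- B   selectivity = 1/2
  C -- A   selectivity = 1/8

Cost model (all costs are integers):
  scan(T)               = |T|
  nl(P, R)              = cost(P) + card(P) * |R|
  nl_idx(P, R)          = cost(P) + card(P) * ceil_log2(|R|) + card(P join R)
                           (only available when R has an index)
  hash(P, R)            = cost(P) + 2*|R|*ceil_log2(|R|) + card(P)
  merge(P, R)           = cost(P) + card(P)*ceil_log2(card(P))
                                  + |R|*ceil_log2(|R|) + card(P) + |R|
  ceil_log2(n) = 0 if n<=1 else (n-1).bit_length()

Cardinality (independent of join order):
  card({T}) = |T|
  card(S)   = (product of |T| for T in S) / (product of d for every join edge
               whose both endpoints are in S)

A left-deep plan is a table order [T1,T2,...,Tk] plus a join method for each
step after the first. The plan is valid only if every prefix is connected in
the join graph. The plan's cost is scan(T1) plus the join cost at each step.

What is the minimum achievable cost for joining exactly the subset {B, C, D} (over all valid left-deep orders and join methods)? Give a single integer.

8600

Selinger DP over subsets of {B,C,D}:
  {C}: scan cost=20, card=20
  {D}: scan cost=200, card=200
  {B}: scan cost=400, card=400
  {CD}: card=800; try (C,hash)→600, (D,merge)→1940, (C,merge)→2120, (D,hash)→3240, (D,nl)→4020, (C,nl)→4200; best=600 via (C,hash)
  {BD}: card=40000; try (D,hash)→4000, (B,merge)→6000, (D,merge)→6200, (B,hash)→7600, (B,nl)→80200, (D,nl)→80400; best=4000 via (D,hash)
  {BCD}: card=160000; try (B,hash)→8600, (B,merge)→13400, (C,hash)→44200, (B,nl)→320600, (C,merge)→684120, (C,nl)→804000; best=8600 via (B,hash)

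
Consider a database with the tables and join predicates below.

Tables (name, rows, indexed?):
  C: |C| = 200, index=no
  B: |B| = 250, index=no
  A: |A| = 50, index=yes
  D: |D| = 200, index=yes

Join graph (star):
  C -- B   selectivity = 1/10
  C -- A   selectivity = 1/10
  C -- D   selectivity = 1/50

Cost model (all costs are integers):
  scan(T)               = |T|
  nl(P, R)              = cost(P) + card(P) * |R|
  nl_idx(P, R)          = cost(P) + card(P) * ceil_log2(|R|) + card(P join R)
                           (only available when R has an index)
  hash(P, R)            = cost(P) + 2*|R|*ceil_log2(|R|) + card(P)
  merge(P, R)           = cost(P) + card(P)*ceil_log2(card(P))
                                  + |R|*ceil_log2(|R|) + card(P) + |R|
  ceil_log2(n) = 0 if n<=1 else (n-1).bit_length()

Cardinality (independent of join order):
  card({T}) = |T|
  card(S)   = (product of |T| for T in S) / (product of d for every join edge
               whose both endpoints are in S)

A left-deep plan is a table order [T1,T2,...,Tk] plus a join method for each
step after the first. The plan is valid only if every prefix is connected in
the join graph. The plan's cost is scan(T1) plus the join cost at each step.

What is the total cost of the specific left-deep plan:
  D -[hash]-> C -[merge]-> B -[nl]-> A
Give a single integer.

step 1: scan D: cost=200, card=200
step 2: join C via hash
    card(P join C) = 200*200/(50) = 800
    cost = 200 + 2*200*8 + 200 = 3600
step 3: join B via merge
    card(P join B) = 800*250/(10) = 20000
    cost = 3600 + 800*10 + 250*8 + 800 + 250 = 14650
step 4: join A via nl
    card(P join A) = 20000*50/(10) = 100000
    cost = 14650 + 20000*50 = 1014650

1014650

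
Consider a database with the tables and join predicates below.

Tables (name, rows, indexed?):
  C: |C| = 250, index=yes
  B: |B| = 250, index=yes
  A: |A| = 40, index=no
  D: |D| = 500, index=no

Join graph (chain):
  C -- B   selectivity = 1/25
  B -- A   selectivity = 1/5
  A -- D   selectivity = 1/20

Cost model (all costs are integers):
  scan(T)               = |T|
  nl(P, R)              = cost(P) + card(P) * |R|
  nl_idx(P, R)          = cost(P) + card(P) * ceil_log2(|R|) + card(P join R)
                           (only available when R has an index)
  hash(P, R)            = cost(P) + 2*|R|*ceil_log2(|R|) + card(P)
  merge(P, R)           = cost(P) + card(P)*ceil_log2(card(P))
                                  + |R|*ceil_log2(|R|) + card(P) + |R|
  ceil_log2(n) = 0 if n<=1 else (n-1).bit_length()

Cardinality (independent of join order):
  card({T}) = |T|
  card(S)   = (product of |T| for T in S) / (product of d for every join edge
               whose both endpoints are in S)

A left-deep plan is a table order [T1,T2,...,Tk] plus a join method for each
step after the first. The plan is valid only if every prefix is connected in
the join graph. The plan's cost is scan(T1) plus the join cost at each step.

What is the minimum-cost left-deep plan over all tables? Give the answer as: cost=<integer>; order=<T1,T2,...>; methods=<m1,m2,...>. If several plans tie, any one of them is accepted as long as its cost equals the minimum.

Selinger DP (subsets sized 1..n):
  {C}: scan cost=250, card=250
  {B}: scan cost=250, card=250
  {A}: scan cost=40, card=40
  {D}: scan cost=500, card=500
  {BC}: card=2500; try (C,hash)→4500, (B,hash)→4500, (C,merge)→4750, (C,nl_idx)→4750, (B,merge)→4750, (B,nl_idx)→4750 …(+2); best=4500 via (C,hash)
  {AB}: card=2000; try (A,hash)→980, (B,nl_idx)→2360, (B,merge)→2570, (A,merge)→2780, (B,hash)→4080, (B,nl)→10040 …(+1); best=980 via (A,hash)
  {AD}: card=1000; try (A,hash)→1480, (D,merge)→5320, (A,merge)→5780, (D,hash)→9080, (D,nl)→20040, (A,nl)→20500; best=1480 via (A,hash)
  {ABC}: card=20000; try (C,hash)→6980, (A,hash)→7480, (C,merge)→27230, (C,nl_idx)→36980, (A,merge)→37280, (A,nl)→104500 …(+1); best=6980 via (C,hash)
  {ABD}: card=50000; try (B,hash)→6480, (D,hash)→11980, (B,merge)→14730, (D,merge)→29980, (B,nl_idx)→59480, (B,nl)→251480 …(+1); best=6480 via (B,hash)
  {ABCD}: card=500000; try (D,hash)→35980, (C,hash)→60480, (D,merge)→331980, (C,merge)→858730, (C,nl_idx)→906480, (D,nl)→10006980 …(+1); best=35980 via (D,hash)

cost=35980; order=B,A,C,D; methods=hash,hash,hash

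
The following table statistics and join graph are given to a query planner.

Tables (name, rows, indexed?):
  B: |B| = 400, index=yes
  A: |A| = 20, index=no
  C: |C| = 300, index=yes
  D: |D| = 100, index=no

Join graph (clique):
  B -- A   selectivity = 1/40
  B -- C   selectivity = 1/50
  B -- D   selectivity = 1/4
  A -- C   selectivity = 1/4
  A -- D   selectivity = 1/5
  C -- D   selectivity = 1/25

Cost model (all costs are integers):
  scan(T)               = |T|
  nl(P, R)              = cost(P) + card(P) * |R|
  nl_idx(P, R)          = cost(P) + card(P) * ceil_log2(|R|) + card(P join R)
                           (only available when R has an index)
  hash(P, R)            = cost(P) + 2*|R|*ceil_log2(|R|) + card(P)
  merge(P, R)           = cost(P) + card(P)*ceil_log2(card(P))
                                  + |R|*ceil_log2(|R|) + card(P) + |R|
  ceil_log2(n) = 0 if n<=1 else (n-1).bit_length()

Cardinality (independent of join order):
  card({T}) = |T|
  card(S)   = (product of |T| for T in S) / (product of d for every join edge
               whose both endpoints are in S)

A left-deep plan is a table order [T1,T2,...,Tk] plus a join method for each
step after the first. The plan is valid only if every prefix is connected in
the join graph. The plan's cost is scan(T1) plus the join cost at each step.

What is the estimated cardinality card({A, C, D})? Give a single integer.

Tables in S: A(20), C(300), D(100)
Edges inside S: A-C(d=4), A-D(d=5), C-D(d=25)
numerator = 20 * 300 * 100 = 600000
denominator = 4 * 5 * 25 = 500
card(S) = 600000 / 500 = 1200

1200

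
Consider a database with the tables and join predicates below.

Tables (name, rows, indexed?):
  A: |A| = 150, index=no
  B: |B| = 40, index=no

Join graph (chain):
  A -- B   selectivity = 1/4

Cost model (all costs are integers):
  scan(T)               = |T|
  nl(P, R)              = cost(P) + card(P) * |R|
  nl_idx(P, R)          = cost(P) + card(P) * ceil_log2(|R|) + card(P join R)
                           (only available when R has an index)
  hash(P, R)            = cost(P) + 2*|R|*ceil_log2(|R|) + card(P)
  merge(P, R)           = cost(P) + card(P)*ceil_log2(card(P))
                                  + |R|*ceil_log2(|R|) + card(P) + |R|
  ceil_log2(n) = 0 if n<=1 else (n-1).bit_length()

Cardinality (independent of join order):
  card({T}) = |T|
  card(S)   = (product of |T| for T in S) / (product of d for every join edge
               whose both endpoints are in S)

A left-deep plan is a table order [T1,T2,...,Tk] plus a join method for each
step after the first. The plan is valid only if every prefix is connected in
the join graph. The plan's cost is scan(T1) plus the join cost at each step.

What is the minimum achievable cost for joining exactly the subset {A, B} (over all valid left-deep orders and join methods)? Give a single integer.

Selinger DP over subsets of {A,B}:
  {A}: scan cost=150, card=150
  {B}: scan cost=40, card=40
  {AB}: card=1500; try (B,hash)→780, (A,merge)→1670, (B,merge)→1780, (A,hash)→2480, (A,nl)→6040, (B,nl)→6150; best=780 via (B,hash)

780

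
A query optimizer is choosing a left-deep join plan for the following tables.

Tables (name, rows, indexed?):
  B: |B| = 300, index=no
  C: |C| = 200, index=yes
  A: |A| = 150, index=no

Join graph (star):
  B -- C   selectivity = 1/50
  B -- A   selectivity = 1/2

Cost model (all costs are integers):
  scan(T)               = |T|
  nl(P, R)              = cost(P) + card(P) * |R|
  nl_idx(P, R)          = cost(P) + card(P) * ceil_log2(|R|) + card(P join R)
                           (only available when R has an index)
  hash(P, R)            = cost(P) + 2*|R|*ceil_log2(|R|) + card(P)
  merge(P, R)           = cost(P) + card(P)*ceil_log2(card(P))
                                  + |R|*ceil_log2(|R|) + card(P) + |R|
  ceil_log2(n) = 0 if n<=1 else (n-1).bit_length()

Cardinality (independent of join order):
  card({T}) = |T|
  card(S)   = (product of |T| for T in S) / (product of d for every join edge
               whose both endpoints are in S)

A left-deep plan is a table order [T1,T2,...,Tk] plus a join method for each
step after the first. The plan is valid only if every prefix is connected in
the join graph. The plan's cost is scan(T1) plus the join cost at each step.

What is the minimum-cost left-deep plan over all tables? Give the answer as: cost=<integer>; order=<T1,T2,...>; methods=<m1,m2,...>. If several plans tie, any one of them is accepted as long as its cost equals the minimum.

Selinger DP (subsets sized 1..n):
  {B}: scan cost=300, card=300
  {C}: scan cost=200, card=200
  {A}: scan cost=150, card=150
  {BC}: card=1200; try (C,hash)→3800, (C,nl_idx)→3900, (B,merge)→5000, (C,merge)→5100, (B,hash)→5800, (B,nl)→60200 …(+1); best=3800 via (C,hash)
  {AB}: card=22500; try (A,hash)→3000, (B,merge)→4500, (A,merge)→4650, (B,hash)→5700, (B,nl)→45150, (A,nl)→45300; best=3000 via (A,hash)
  {ABC}: card=90000; try (A,hash)→7400, (A,merge)→19550, (C,hash)→28700, (A,nl)→183800, (C,nl_idx)→273000, (C,merge)→364800 …(+1); best=7400 via (A,hash)

cost=7400; order=B,C,A; methods=hash,hash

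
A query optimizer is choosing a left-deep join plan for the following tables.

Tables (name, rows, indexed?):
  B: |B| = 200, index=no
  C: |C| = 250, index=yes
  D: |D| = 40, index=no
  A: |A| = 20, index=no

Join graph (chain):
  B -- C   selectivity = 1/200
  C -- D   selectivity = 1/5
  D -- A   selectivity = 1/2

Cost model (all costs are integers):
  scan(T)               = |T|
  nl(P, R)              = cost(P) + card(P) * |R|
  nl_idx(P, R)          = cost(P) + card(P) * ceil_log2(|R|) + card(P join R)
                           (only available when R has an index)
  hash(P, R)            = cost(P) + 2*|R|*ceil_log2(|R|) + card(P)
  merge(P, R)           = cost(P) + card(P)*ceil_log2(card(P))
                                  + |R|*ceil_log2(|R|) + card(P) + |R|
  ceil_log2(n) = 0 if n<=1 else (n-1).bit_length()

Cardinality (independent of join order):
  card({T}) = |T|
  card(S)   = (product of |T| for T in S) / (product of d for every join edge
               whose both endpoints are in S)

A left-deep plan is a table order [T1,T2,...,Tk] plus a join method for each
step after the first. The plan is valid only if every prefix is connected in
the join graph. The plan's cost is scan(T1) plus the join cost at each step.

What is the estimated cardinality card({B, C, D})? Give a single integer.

Tables in S: B(200), C(250), D(40)
Edges inside S: B-C(d=200), C-D(d=5)
numerator = 200 * 250 * 40 = 2000000
denominator = 200 * 5 = 1000
card(S) = 2000000 / 1000 = 2000

2000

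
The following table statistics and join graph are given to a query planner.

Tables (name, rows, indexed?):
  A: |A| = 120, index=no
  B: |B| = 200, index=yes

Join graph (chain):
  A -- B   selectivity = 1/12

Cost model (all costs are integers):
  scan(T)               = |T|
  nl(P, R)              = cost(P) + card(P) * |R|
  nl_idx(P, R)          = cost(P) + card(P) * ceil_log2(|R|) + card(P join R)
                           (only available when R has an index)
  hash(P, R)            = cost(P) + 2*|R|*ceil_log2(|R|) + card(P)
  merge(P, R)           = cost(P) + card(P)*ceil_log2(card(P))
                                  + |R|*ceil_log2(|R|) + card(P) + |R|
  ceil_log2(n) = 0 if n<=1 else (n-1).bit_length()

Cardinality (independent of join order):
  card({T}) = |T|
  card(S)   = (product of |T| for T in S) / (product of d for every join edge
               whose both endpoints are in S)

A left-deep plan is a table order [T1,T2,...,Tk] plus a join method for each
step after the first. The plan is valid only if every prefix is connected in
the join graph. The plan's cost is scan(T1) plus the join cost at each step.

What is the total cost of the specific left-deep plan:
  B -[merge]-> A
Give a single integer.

2960

step 1: scan B: cost=200, card=200
step 2: join A via merge
    card(P join A) = 200*120/(12) = 2000
    cost = 200 + 200*8 + 120*7 + 200 + 120 = 2960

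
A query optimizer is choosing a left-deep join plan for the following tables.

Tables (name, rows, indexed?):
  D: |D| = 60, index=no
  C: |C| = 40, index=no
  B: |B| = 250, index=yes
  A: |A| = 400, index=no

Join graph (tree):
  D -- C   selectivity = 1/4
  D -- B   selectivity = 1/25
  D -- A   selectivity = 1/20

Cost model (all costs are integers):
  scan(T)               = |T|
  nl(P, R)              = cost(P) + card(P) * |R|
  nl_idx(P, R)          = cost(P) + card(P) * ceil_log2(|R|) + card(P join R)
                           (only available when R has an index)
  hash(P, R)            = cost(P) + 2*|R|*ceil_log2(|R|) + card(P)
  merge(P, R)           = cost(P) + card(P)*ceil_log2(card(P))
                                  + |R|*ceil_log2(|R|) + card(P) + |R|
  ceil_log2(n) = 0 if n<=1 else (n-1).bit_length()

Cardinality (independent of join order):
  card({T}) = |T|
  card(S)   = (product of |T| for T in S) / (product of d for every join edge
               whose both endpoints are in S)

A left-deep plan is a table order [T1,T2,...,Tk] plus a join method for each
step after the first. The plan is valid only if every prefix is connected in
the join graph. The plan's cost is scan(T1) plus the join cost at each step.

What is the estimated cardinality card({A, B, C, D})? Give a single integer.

Tables in S: A(400), B(250), C(40), D(60)
Edges inside S: D-C(d=4), D-B(d=25), D-A(d=20)
numerator = 400 * 250 * 40 * 60 = 240000000
denominator = 4 * 25 * 20 = 2000
card(S) = 240000000 / 2000 = 120000

120000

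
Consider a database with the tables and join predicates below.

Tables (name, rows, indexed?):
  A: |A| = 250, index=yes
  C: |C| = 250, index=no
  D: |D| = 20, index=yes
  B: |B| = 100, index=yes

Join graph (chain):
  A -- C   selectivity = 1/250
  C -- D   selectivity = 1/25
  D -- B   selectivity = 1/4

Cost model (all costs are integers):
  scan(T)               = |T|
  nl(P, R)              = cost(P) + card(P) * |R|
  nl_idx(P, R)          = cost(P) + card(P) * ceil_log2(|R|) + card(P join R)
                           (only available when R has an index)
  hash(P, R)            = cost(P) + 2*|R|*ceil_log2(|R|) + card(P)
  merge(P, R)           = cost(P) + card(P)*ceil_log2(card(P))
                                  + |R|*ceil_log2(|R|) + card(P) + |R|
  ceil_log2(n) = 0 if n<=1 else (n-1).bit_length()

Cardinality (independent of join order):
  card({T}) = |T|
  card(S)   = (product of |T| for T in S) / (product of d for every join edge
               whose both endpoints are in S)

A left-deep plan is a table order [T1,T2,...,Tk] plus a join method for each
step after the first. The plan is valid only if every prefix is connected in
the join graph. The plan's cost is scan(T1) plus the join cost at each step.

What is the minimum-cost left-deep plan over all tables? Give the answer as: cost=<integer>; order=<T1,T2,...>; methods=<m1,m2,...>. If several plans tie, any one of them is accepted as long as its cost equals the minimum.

Selinger DP (subsets sized 1..n):
  {A}: scan cost=250, card=250
  {C}: scan cost=250, card=250
  {D}: scan cost=20, card=20
  {B}: scan cost=100, card=100
  {AC}: card=250; try (A,nl_idx)→2500, (C,hash)→4500, (A,hash)→4500, (C,merge)→4750, (A,merge)→4750, (C,nl)→62750 …(+1); best=2500 via (A,nl_idx)
  {CD}: card=200; try (D,hash)→700, (D,nl_idx)→1700, (C,merge)→2390, (D,merge)→2620, (C,hash)→4040, (C,nl)→5020 …(+1); best=700 via (D,hash)
  {BD}: card=500; try (D,hash)→400, (B,nl_idx)→660, (B,merge)→940, (D,merge)→1020, (D,nl_idx)→1100, (B,hash)→1440 …(+2); best=400 via (D,hash)
  {ACD}: card=200; try (A,nl_idx)→2500, (D,hash)→2950, (D,nl_idx)→3950, (A,merge)→4750, (D,merge)→4870, (A,hash)→4900 …(+2); best=2500 via (A,nl_idx)
  {BCD}: card=5000; try (B,hash)→2300, (B,merge)→3300, (C,hash)→4900, (B,nl_idx)→7100, (C,merge)→7650, (B,nl)→20700 …(+1); best=2300 via (B,hash)
  {ABCD}: card=5000; try (B,hash)→4100, (B,merge)→5100, (B,nl_idx)→8900, (A,hash)→11300, (B,nl)→22500, (A,nl_idx)→47300 …(+2); best=4100 via (B,hash)

cost=4100; order=C,D,A,B; methods=hash,nl_idx,hash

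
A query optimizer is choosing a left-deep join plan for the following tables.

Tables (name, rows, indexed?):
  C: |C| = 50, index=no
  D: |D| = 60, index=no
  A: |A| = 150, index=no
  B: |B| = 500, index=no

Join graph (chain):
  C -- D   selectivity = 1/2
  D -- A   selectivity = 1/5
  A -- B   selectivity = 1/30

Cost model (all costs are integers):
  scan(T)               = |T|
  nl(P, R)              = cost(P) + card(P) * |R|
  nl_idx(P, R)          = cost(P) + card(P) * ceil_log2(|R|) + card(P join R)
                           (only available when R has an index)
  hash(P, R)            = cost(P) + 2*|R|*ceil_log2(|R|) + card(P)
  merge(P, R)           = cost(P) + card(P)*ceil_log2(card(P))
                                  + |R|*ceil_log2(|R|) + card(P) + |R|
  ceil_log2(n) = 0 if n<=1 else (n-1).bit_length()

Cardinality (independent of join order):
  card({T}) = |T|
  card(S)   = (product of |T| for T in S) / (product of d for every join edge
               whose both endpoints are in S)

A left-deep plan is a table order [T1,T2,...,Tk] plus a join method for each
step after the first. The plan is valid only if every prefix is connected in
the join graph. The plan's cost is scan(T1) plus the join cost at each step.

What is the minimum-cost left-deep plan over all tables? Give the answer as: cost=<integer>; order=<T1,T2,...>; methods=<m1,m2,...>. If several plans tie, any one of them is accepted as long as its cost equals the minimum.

cost=37220; order=B,A,D,C; methods=hash,hash,hash

Selinger DP (subsets sized 1..n):
  {C}: scan cost=50, card=50
  {D}: scan cost=60, card=60
  {A}: scan cost=150, card=150
  {B}: scan cost=500, card=500
  {CD}: card=1500; try (C,hash)→720, (D,hash)→820, (D,merge)→820, (C,merge)→830, (D,nl)→3050, (C,nl)→3060; best=720 via (C,hash)
  {AD}: card=1800; try (D,hash)→1020, (A,merge)→1830, (D,merge)→1920, (A,hash)→2520, (A,nl)→9060, (D,nl)→9150; best=1020 via (D,hash)
  {AB}: card=2500; try (A,hash)→3400, (B,merge)→6500, (A,merge)→6850, (B,hash)→9300, (B,nl)→75150, (A,nl)→75500; best=3400 via (A,hash)
  {ACD}: card=45000; try (C,hash)→3420, (A,hash)→4620, (A,merge)→20070, (C,merge)→22970, (C,nl)→91020, (A,nl)→225720; best=3420 via (C,hash)
  {ABD}: card=30000; try (D,hash)→6620, (B,hash)→11820, (B,merge)→27620, (D,merge)→36320, (D,nl)→153400, (B,nl)→901020; best=6620 via (D,hash)
  {ABCD}: card=750000; try (C,hash)→37220, (B,hash)→57420, (C,merge)→486970, (B,merge)→773420, (C,nl)→1506620, (B,nl)→22503420; best=37220 via (C,hash)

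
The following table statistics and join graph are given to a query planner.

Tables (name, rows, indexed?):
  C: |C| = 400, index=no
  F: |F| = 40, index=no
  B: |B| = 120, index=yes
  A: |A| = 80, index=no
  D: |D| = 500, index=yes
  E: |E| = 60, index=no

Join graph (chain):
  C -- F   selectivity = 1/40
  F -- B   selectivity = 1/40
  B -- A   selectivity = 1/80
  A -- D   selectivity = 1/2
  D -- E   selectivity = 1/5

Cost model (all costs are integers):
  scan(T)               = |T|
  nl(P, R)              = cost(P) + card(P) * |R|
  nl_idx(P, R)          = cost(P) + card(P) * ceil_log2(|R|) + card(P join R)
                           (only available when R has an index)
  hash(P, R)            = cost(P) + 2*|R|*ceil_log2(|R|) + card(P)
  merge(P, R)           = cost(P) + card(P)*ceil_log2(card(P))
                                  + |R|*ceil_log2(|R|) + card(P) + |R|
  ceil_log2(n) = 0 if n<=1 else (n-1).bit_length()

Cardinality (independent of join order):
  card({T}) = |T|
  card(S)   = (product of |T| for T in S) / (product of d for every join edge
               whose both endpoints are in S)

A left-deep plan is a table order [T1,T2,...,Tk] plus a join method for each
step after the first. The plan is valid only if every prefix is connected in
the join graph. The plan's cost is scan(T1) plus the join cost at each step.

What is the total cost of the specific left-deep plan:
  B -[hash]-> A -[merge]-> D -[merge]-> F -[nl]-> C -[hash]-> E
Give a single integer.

12788320

step 1: scan B: cost=120, card=120
step 2: join A via hash
    card(P join A) = 120*80/(80) = 120
    cost = 120 + 2*80*7 + 120 = 1360
step 3: join D via merge
    card(P join D) = 120*500/(2) = 30000
    cost = 1360 + 120*7 + 500*9 + 120 + 500 = 7320
step 4: join F via merge
    card(P join F) = 30000*40/(40) = 30000
    cost = 7320 + 30000*15 + 40*6 + 30000 + 40 = 487600
step 5: join C via nl
    card(P join C) = 30000*400/(40) = 300000
    cost = 487600 + 30000*400 = 12487600
step 6: join E via hash
    card(P join E) = 300000*60/(5) = 3600000
    cost = 12487600 + 2*60*6 + 300000 = 12788320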